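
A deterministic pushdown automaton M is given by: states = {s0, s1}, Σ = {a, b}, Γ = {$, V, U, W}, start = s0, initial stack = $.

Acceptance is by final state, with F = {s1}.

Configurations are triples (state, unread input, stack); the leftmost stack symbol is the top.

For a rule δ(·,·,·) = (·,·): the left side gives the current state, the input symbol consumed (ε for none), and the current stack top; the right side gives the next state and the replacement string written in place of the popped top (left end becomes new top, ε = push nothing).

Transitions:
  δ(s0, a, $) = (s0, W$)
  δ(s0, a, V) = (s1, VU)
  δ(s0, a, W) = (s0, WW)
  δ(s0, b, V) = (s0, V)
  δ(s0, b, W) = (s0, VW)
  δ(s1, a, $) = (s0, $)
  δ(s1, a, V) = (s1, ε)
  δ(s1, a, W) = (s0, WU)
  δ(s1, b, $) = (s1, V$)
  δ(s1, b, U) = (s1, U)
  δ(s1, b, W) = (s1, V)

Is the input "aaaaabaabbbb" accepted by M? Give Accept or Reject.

Accept

(s0, aaaaabaabbbb, $) ⊢ (s0, aaaabaabbbb, W$) ⊢ (s0, aaabaabbbb, WW$) ⊢ (s0, aabaabbbb, WWW$) ⊢ (s0, abaabbbb, WWWW$) ⊢ (s0, baabbbb, WWWWW$) ⊢ (s0, aabbbb, VWWWWW$) ⊢ (s1, abbbb, VUWWWWW$) ⊢ (s1, bbbb, UWWWWW$) ⊢ (s1, bbb, UWWWWW$) ⊢ (s1, bb, UWWWWW$) ⊢ (s1, b, UWWWWW$) ⊢ (s1, ε, UWWWWW$)
All input consumed; state s1 ∈ F.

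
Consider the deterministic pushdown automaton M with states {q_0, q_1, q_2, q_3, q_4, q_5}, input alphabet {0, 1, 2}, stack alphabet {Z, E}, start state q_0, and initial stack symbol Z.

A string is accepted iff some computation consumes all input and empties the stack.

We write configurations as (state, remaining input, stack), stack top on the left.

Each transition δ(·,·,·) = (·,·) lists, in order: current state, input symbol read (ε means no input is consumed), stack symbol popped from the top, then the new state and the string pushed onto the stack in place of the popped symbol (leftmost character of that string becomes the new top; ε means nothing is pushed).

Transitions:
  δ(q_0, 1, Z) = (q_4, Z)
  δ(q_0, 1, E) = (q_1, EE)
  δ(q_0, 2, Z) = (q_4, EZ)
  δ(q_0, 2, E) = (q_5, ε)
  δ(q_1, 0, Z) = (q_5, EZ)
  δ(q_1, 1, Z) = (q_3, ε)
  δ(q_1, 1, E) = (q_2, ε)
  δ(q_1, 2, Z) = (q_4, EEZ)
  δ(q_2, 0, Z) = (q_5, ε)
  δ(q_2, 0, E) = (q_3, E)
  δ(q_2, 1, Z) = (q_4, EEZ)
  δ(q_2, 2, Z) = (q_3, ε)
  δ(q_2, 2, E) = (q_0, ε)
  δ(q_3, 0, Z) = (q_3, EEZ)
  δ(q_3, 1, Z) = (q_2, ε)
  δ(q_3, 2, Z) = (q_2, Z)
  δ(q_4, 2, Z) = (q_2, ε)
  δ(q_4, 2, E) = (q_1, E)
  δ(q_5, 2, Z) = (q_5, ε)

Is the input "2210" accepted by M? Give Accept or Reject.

(q_0, 2210, Z) ⊢ (q_4, 210, EZ) ⊢ (q_1, 10, EZ) ⊢ (q_2, 0, Z) ⊢ (q_5, ε, ε)
All input consumed and the stack is empty.

Accept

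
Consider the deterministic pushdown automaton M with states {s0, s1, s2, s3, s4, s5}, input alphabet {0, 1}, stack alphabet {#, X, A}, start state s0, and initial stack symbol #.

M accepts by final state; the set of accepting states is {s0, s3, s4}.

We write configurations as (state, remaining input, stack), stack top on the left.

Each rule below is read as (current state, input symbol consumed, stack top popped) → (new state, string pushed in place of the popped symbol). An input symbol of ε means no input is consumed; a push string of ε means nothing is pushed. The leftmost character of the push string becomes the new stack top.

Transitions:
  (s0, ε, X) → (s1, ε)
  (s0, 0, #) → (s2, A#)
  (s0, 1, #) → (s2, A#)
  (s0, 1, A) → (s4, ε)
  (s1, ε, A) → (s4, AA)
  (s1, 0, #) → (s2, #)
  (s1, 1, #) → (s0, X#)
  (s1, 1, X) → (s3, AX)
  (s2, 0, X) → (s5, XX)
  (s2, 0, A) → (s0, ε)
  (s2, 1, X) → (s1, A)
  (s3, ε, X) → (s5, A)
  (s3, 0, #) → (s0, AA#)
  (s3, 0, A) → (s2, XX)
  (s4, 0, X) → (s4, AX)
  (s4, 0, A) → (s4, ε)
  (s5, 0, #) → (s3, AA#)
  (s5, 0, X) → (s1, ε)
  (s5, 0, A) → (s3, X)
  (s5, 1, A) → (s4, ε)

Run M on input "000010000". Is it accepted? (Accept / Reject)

(s0, 000010000, #) ⊢ (s2, 00010000, A#) ⊢ (s0, 0010000, #) ⊢ (s2, 010000, A#) ⊢ (s0, 10000, #) ⊢ (s2, 0000, A#) ⊢ (s0, 000, #) ⊢ (s2, 00, A#) ⊢ (s0, 0, #) ⊢ (s2, ε, A#)
All input consumed; state s2 ∉ F and no further ε-move applies.

Reject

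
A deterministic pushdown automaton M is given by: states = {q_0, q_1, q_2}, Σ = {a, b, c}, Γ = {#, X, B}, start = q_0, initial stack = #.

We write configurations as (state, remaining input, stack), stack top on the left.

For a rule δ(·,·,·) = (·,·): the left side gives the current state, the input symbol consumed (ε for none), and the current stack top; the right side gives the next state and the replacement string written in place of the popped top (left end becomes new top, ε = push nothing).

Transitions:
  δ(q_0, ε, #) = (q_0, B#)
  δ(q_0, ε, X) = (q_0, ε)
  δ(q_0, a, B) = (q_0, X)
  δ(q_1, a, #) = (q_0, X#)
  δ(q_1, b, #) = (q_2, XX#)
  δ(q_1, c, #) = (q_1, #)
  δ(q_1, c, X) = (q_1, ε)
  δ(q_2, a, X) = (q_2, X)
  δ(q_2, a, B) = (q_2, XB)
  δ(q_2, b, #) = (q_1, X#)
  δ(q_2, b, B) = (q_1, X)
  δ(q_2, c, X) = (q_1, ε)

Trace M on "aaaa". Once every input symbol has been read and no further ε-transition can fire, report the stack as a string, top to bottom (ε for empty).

(q_0, aaaa, #) ⊢ (q_0, aaaa, B#) ⊢ (q_0, aaa, X#) ⊢ (q_0, aaa, #) ⊢ (q_0, aaa, B#) ⊢ (q_0, aa, X#) ⊢ (q_0, aa, #) ⊢ (q_0, aa, B#) ⊢ (q_0, a, X#) ⊢ (q_0, a, #) ⊢ (q_0, a, B#) ⊢ (q_0, ε, X#) ⊢ (q_0, ε, #) ⊢ (q_0, ε, B#)
All input consumed in state q_0 with stack B#.

B#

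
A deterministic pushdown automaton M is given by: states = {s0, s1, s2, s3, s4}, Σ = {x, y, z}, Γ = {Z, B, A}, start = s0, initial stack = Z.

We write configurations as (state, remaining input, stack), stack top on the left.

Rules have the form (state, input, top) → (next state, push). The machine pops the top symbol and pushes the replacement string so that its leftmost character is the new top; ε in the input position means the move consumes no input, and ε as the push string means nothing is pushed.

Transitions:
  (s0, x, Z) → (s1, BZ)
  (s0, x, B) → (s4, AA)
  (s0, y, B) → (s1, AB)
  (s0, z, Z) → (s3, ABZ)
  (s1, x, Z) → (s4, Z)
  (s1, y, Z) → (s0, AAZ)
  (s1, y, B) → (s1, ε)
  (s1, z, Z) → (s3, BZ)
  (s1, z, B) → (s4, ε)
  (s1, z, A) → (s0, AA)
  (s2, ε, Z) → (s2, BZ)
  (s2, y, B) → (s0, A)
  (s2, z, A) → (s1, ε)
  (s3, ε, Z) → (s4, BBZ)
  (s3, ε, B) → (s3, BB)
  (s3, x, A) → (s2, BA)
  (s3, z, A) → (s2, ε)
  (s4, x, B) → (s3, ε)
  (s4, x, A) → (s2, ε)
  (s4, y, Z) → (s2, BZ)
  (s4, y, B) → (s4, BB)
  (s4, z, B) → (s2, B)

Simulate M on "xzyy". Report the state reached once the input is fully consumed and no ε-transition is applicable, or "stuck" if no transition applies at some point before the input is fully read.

s0

(s0, xzyy, Z) ⊢ (s1, zyy, BZ) ⊢ (s4, yy, Z) ⊢ (s2, y, BZ) ⊢ (s0, ε, AZ)
All input consumed; M is in state s0.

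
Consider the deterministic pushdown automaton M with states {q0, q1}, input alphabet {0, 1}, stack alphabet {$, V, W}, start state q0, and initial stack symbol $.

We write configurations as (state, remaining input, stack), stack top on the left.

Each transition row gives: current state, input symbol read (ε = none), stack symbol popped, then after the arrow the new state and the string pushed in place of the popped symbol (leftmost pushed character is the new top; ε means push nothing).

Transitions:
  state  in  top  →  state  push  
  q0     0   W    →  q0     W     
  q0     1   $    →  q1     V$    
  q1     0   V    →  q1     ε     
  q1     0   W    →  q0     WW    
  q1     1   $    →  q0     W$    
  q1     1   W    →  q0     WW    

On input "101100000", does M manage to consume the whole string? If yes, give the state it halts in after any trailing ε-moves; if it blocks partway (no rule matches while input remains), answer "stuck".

(q0, 101100000, $)
  read 1, top $: go to q1, push V$ → (q1, 01100000, V$)
  read 0, top V: go to q1, push ε → (q1, 1100000, $)
  read 1, top $: go to q0, push W$ → (q0, 100000, W$)
No transition for (q0, 1, top W); M blocks with input 100000 remaining.

stuck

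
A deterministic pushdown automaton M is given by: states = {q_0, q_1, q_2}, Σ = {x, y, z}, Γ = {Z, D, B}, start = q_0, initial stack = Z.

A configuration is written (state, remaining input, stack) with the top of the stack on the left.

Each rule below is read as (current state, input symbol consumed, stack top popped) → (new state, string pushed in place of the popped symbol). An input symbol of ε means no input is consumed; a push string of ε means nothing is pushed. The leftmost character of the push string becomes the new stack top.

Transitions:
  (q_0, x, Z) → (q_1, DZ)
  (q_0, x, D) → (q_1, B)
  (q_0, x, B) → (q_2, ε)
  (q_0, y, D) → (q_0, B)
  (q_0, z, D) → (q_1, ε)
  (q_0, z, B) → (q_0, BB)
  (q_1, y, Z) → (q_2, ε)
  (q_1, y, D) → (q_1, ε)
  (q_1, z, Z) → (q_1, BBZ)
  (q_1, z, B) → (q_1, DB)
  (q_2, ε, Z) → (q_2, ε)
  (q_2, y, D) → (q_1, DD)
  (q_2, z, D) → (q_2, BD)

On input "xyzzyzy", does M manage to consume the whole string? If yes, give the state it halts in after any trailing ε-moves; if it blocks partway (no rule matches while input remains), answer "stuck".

q_1

(q_0, xyzzyzy, Z) ⊢ (q_1, yzzyzy, DZ) ⊢ (q_1, zzyzy, Z) ⊢ (q_1, zyzy, BBZ) ⊢ (q_1, yzy, DBBZ) ⊢ (q_1, zy, BBZ) ⊢ (q_1, y, DBBZ) ⊢ (q_1, ε, BBZ)
All input consumed; M is in state q_1.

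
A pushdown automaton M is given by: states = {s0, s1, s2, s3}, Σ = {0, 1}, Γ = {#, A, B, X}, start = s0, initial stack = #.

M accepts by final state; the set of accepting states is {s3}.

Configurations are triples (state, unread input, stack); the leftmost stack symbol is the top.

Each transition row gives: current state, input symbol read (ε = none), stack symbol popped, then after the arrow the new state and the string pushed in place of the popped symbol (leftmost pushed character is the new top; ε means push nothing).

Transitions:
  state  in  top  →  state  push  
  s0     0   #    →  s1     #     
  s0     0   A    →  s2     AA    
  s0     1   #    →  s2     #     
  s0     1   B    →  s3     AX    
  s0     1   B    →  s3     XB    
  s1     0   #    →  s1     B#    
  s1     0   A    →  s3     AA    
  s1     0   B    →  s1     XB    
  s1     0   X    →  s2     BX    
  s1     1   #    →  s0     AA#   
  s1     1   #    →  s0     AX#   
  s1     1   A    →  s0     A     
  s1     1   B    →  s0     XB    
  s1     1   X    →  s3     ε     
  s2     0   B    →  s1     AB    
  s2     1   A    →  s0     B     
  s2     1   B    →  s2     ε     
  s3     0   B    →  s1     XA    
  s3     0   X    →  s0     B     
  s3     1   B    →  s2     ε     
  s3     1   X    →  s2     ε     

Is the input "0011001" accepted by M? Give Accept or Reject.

Reject

No computation consumes all input and reaches a final state.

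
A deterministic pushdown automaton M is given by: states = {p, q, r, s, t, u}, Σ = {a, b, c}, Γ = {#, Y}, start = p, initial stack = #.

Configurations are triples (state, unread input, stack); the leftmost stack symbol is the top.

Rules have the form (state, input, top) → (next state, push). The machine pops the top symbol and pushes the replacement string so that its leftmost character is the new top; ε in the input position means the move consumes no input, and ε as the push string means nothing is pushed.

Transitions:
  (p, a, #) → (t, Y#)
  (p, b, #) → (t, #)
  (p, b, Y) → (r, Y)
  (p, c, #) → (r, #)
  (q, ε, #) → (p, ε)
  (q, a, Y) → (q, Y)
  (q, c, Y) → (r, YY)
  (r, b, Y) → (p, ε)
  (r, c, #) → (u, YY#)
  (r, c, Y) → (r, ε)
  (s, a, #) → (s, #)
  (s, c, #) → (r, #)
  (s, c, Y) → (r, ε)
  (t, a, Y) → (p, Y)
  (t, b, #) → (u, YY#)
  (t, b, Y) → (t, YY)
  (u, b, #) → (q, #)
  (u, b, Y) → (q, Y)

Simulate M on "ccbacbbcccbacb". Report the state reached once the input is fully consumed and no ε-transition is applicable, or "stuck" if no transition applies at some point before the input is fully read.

p

(p, ccbacbbcccbacb, #)
  read c, top #: go to r, push # → (r, cbacbbcccbacb, #)
  read c, top #: go to u, push YY# → (u, bacbbcccbacb, YY#)
  read b, top Y: go to q, push Y → (q, acbbcccbacb, YY#)
  read a, top Y: go to q, push Y → (q, cbbcccbacb, YY#)
  read c, top Y: go to r, push YY → (r, bbcccbacb, YYY#)
  read b, top Y: go to p, push ε → (p, bcccbacb, YY#)
  read b, top Y: go to r, push Y → (r, cccbacb, YY#)
  read c, top Y: go to r, push ε → (r, ccbacb, Y#)
  read c, top Y: go to r, push ε → (r, cbacb, #)
  read c, top #: go to u, push YY# → (u, bacb, YY#)
  read b, top Y: go to q, push Y → (q, acb, YY#)
  read a, top Y: go to q, push Y → (q, cb, YY#)
  read c, top Y: go to r, push YY → (r, b, YYY#)
  read b, top Y: go to p, push ε → (p, ε, YY#)
All input consumed; M is in state p.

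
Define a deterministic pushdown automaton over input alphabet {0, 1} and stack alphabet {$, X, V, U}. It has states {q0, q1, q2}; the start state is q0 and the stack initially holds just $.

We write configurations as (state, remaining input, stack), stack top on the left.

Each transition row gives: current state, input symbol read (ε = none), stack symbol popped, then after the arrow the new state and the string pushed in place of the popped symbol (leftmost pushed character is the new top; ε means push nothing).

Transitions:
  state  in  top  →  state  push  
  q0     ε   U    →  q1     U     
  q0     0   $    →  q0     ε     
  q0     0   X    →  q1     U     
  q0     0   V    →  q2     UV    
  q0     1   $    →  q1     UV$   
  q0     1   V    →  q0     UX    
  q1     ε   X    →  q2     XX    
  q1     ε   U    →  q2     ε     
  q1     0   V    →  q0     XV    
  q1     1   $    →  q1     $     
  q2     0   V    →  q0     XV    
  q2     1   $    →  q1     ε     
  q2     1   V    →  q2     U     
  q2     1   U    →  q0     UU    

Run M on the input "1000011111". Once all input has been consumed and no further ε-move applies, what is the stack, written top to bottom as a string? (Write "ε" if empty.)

U$

(q0, 1000011111, $) ⊢ (q1, 000011111, UV$) ⊢ (q2, 000011111, V$) ⊢ (q0, 00011111, XV$) ⊢ (q1, 0011111, UV$) ⊢ (q2, 0011111, V$) ⊢ (q0, 011111, XV$) ⊢ (q1, 11111, UV$) ⊢ (q2, 11111, V$) ⊢ (q2, 1111, U$) ⊢ (q0, 111, UU$) ⊢ (q1, 111, UU$) ⊢ (q2, 111, U$) ⊢ (q0, 11, UU$) ⊢ (q1, 11, UU$) ⊢ (q2, 11, U$) ⊢ (q0, 1, UU$) ⊢ (q1, 1, UU$) ⊢ (q2, 1, U$) ⊢ (q0, ε, UU$) ⊢ (q1, ε, UU$) ⊢ (q2, ε, U$)
All input consumed in state q2 with stack U$.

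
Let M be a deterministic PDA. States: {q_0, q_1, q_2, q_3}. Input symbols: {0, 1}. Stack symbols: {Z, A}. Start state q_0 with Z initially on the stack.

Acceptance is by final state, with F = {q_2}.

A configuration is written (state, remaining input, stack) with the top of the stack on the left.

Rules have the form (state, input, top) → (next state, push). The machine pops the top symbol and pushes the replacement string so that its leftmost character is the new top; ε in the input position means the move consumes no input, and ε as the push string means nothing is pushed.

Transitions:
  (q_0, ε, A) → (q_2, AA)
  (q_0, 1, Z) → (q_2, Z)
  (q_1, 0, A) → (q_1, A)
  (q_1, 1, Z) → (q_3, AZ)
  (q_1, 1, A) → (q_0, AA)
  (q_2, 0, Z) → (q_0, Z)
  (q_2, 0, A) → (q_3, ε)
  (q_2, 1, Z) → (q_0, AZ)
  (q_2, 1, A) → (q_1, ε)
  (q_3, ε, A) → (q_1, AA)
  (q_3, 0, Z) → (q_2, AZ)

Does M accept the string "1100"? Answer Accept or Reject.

(q_0, 1100, Z) ⊢ (q_2, 100, Z) ⊢ (q_0, 00, AZ) ⊢ (q_2, 00, AAZ) ⊢ (q_3, 0, AZ) ⊢ (q_1, 0, AAZ) ⊢ (q_1, ε, AAZ)
All input consumed; state q_1 ∉ F and no further ε-move applies.

Reject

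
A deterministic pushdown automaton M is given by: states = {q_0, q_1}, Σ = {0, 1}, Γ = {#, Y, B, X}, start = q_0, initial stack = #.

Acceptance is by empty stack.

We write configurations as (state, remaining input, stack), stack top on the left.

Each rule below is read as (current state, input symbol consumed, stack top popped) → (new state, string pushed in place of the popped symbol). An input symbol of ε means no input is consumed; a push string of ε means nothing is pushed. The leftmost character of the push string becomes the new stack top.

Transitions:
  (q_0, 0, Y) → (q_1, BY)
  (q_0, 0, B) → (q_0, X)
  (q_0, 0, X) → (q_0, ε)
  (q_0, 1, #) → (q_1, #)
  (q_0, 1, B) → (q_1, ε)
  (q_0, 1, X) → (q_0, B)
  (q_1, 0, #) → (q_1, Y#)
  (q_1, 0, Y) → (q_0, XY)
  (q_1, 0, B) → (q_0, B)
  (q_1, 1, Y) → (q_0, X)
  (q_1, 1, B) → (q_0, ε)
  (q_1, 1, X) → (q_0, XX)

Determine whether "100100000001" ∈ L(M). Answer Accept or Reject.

Reject

(q_0, 100100000001, #)
  read 1, top #: go to q_1, push # → (q_1, 00100000001, #)
  read 0, top #: go to q_1, push Y# → (q_1, 0100000001, Y#)
  read 0, top Y: go to q_0, push XY → (q_0, 100000001, XY#)
  read 1, top X: go to q_0, push B → (q_0, 00000001, BY#)
  read 0, top B: go to q_0, push X → (q_0, 0000001, XY#)
  read 0, top X: go to q_0, push ε → (q_0, 000001, Y#)
  read 0, top Y: go to q_1, push BY → (q_1, 00001, BY#)
  read 0, top B: go to q_0, push B → (q_0, 0001, BY#)
  read 0, top B: go to q_0, push X → (q_0, 001, XY#)
  read 0, top X: go to q_0, push ε → (q_0, 01, Y#)
  read 0, top Y: go to q_1, push BY → (q_1, 1, BY#)
  read 1, top B: go to q_0, push ε → (q_0, ε, Y#)
All input consumed; stack is Y#, not empty, and no further ε-move applies.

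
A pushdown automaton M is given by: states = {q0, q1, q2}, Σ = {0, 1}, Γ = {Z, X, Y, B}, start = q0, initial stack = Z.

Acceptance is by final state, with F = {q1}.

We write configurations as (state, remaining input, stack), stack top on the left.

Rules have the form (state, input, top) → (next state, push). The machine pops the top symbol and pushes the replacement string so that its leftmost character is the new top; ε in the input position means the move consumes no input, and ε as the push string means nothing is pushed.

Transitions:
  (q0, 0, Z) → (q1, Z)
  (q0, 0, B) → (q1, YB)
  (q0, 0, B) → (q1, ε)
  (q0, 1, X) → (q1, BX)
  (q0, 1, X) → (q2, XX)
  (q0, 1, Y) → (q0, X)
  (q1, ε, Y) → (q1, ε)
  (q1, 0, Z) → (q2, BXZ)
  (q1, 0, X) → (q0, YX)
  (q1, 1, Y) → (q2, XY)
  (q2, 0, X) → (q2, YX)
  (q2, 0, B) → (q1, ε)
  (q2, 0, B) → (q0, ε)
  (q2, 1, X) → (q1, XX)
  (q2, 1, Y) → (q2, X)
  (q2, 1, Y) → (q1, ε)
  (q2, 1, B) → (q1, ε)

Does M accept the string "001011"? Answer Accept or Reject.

One accepting computation: (q0, 001011, Z) ⊢ (q1, 01011, Z) ⊢ (q2, 1011, BXZ) ⊢ (q1, 011, XZ) ⊢ (q0, 11, YXZ) ⊢ (q0, 1, XXZ) ⊢ (q1, ε, BXXZ)
All input consumed and state q1 ∈ F.

Accept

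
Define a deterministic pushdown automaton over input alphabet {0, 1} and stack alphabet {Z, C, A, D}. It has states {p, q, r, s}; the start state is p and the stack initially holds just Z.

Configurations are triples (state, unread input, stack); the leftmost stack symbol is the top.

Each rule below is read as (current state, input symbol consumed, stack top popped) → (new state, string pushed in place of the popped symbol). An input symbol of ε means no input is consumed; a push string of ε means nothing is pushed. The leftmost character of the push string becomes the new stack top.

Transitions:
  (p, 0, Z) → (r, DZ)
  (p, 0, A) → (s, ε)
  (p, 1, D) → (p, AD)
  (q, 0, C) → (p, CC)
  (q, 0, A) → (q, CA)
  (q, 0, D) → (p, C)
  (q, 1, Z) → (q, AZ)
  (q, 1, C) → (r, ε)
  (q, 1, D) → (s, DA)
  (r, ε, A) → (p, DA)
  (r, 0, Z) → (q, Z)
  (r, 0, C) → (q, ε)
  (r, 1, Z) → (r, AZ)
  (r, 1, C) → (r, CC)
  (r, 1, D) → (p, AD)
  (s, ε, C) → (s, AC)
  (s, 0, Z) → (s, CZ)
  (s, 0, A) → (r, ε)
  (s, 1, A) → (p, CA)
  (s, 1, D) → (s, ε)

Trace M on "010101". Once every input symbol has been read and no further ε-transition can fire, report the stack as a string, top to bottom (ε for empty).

(p, 010101, Z) ⊢ (r, 10101, DZ) ⊢ (p, 0101, ADZ) ⊢ (s, 101, DZ) ⊢ (s, 01, Z) ⊢ (s, 1, CZ) ⊢ (s, 1, ACZ) ⊢ (p, ε, CACZ)
All input consumed in state p with stack CACZ.

CACZ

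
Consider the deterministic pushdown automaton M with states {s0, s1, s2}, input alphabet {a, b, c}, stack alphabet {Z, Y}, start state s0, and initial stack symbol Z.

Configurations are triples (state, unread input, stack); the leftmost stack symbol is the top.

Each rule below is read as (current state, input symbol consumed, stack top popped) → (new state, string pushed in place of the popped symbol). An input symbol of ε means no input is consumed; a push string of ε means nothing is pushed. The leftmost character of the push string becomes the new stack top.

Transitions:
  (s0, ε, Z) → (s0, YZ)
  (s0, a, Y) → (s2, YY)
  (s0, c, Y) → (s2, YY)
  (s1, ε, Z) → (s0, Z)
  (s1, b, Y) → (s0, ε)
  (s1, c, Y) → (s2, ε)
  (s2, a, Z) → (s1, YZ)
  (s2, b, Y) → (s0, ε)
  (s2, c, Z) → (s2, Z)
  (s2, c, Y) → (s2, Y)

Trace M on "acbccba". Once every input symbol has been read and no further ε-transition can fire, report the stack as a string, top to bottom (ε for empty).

(s0, acbccba, Z)
  ε-move, top Z: go to s0, push YZ → (s0, acbccba, YZ)
  read a, top Y: go to s2, push YY → (s2, cbccba, YYZ)
  read c, top Y: go to s2, push Y → (s2, bccba, YYZ)
  read b, top Y: go to s0, push ε → (s0, ccba, YZ)
  read c, top Y: go to s2, push YY → (s2, cba, YYZ)
  read c, top Y: go to s2, push Y → (s2, ba, YYZ)
  read b, top Y: go to s0, push ε → (s0, a, YZ)
  read a, top Y: go to s2, push YY → (s2, ε, YYZ)
All input consumed in state s2 with stack YYZ.

YYZ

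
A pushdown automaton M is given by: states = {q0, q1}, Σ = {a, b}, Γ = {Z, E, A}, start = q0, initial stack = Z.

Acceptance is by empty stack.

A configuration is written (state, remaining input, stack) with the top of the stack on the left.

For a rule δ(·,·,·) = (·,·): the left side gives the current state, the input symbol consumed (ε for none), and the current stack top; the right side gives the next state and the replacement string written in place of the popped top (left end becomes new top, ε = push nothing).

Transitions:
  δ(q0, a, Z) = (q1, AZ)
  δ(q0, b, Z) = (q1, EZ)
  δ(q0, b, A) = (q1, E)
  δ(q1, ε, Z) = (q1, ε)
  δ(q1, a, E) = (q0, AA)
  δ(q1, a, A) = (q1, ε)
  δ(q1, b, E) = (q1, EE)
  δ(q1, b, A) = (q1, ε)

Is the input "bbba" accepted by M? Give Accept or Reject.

Reject

No computation consumes all input and empties the stack.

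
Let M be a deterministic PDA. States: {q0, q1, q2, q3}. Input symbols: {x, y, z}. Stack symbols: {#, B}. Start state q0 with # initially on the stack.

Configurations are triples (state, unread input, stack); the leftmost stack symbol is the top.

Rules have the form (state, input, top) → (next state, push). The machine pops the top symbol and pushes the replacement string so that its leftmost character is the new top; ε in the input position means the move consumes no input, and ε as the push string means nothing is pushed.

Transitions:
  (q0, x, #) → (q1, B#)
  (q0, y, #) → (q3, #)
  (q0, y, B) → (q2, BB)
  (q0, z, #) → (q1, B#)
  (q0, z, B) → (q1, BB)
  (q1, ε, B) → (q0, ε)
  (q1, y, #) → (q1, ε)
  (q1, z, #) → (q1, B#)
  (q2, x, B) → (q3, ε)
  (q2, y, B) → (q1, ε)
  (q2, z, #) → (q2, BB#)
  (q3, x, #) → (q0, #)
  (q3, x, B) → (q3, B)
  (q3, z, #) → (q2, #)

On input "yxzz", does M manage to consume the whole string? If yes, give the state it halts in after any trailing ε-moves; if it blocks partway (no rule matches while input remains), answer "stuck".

(q0, yxzz, #)
  read y, top #: go to q3, push # → (q3, xzz, #)
  read x, top #: go to q0, push # → (q0, zz, #)
  read z, top #: go to q1, push B# → (q1, z, B#)
  ε-move, top B: go to q0, push ε → (q0, z, #)
  read z, top #: go to q1, push B# → (q1, ε, B#)
  ε-move, top B: go to q0, push ε → (q0, ε, #)
All input consumed; M is in state q0.

q0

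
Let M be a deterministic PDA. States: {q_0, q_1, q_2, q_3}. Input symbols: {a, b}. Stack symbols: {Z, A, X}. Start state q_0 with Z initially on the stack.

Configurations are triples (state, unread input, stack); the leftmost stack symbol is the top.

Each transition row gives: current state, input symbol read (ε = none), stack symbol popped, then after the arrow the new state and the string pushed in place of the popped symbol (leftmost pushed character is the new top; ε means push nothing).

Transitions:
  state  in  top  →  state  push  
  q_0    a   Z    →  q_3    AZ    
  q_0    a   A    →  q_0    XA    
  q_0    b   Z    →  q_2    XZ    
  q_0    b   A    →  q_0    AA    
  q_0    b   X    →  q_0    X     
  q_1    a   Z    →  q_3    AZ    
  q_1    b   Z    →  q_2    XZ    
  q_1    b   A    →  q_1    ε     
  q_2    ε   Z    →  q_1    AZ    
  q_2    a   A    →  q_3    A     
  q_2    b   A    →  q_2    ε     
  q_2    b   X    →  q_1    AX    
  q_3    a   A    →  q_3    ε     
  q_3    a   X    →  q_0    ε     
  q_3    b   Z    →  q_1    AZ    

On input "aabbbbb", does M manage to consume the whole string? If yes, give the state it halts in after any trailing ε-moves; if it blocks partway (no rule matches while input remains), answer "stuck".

(q_0, aabbbbb, Z) ⊢ (q_3, abbbbb, AZ) ⊢ (q_3, bbbbb, Z) ⊢ (q_1, bbbb, AZ) ⊢ (q_1, bbb, Z) ⊢ (q_2, bb, XZ) ⊢ (q_1, b, AXZ) ⊢ (q_1, ε, XZ)
All input consumed; M is in state q_1.

q_1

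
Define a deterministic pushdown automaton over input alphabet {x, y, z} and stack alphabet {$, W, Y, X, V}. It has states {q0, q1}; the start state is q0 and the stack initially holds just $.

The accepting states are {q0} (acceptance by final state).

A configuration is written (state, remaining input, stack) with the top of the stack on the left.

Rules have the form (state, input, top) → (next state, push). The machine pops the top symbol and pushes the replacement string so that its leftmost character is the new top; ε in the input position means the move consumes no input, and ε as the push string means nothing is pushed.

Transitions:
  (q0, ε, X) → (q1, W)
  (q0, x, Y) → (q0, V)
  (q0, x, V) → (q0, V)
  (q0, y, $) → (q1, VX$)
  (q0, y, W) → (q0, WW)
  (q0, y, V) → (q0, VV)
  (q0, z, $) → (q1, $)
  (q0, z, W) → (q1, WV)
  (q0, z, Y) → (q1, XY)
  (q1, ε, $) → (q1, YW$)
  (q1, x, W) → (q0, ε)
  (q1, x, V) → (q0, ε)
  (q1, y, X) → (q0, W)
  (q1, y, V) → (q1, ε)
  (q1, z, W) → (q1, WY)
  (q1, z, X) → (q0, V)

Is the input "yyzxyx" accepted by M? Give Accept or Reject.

Accept

(q0, yyzxyx, $) ⊢ (q1, yzxyx, VX$) ⊢ (q1, zxyx, X$) ⊢ (q0, xyx, V$) ⊢ (q0, yx, V$) ⊢ (q0, x, VV$) ⊢ (q0, ε, VV$)
All input consumed; state q0 ∈ F.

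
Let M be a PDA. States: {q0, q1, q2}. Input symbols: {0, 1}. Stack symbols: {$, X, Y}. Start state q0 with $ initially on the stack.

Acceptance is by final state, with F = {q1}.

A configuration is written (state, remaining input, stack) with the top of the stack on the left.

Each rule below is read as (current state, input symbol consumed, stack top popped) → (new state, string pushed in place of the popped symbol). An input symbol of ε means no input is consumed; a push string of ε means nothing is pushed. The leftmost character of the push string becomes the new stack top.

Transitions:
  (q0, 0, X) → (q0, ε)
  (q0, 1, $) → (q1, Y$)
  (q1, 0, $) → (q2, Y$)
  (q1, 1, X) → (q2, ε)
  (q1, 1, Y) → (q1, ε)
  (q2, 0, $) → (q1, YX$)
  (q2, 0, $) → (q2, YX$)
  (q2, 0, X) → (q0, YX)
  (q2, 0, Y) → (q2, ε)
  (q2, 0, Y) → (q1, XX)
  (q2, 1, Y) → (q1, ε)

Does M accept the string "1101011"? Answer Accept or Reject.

No computation consumes all input and reaches a final state.

Reject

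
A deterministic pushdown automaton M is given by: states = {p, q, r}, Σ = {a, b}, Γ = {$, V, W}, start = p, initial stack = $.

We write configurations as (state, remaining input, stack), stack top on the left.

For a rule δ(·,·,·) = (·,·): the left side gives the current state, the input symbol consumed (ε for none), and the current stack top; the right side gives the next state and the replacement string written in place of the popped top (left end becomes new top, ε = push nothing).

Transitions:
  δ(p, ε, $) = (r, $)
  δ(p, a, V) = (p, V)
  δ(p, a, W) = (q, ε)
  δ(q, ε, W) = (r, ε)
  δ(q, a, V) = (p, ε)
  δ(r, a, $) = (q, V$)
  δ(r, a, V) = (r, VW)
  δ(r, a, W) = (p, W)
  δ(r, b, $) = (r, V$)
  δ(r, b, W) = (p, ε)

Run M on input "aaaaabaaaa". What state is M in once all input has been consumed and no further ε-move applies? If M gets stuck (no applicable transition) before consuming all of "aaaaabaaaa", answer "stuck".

(p, aaaaabaaaa, $) ⊢ (r, aaaaabaaaa, $) ⊢ (q, aaaabaaaa, V$) ⊢ (p, aaabaaaa, $) ⊢ (r, aaabaaaa, $) ⊢ (q, aabaaaa, V$) ⊢ (p, abaaaa, $) ⊢ (r, abaaaa, $) ⊢ (q, baaaa, V$)
No transition for (q, b, top V); M blocks with input baaaa remaining.

stuck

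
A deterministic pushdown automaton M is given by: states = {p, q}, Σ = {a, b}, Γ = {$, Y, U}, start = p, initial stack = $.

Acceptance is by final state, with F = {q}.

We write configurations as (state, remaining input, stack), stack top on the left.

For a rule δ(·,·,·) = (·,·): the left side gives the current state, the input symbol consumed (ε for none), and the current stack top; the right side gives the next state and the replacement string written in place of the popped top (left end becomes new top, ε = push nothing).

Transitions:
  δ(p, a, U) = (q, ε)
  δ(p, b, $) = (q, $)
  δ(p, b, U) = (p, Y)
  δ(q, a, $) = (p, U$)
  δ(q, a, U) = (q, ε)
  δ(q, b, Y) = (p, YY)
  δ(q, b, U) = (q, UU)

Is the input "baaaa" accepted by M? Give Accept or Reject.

Accept

(p, baaaa, $)
  read b, top $: go to q, push $ → (q, aaaa, $)
  read a, top $: go to p, push U$ → (p, aaa, U$)
  read a, top U: go to q, push ε → (q, aa, $)
  read a, top $: go to p, push U$ → (p, a, U$)
  read a, top U: go to q, push ε → (q, ε, $)
All input consumed; state q ∈ F.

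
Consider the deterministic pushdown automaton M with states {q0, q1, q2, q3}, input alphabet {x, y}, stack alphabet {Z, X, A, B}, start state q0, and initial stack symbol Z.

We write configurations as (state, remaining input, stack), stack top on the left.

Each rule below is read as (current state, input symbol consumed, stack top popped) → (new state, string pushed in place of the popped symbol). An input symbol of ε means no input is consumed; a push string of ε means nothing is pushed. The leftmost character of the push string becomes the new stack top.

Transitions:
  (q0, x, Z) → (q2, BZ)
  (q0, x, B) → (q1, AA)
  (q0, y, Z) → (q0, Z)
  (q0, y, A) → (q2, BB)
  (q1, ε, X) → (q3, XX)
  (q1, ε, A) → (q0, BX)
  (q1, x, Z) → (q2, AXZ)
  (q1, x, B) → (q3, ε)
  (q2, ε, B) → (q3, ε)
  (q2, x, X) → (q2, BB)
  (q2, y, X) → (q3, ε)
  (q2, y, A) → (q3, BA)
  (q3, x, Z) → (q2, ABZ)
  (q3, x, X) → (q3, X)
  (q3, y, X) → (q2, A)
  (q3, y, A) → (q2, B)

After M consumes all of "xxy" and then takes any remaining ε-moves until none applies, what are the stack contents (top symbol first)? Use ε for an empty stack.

(q0, xxy, Z)
  read x, top Z: go to q2, push BZ → (q2, xy, BZ)
  ε-move, top B: go to q3, push ε → (q3, xy, Z)
  read x, top Z: go to q2, push ABZ → (q2, y, ABZ)
  read y, top A: go to q3, push BA → (q3, ε, BABZ)
All input consumed in state q3 with stack BABZ.

BABZ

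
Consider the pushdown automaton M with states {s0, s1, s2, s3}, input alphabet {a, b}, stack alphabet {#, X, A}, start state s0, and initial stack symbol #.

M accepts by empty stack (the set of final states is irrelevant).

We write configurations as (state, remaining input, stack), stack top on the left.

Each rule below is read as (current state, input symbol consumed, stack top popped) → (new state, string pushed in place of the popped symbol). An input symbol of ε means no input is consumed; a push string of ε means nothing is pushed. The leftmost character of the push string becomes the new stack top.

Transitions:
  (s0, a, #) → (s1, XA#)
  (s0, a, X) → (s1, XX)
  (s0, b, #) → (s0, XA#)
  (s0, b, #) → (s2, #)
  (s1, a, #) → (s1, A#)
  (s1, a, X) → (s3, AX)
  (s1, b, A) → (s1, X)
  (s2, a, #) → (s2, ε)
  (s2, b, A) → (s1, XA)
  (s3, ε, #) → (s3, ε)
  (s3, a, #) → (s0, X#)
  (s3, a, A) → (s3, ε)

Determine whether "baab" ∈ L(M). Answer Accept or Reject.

No computation consumes all input and empties the stack.

Reject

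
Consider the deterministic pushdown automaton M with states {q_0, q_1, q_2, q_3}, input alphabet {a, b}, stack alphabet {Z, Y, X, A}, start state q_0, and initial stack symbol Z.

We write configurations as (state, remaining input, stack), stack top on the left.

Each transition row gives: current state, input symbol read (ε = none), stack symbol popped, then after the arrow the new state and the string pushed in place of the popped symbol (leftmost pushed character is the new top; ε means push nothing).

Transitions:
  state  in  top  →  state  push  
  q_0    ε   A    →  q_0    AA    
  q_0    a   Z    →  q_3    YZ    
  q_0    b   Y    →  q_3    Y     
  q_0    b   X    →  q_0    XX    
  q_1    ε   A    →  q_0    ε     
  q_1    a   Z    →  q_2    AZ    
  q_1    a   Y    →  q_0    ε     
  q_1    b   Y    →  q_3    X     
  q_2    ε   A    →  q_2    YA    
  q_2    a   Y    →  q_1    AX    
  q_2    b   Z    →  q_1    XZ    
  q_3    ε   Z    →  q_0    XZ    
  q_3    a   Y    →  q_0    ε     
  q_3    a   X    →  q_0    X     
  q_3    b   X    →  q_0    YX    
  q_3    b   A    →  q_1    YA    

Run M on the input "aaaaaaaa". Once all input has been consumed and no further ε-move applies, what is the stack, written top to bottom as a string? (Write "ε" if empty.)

Z

(q_0, aaaaaaaa, Z)
  read a, top Z: go to q_3, push YZ → (q_3, aaaaaaa, YZ)
  read a, top Y: go to q_0, push ε → (q_0, aaaaaa, Z)
  read a, top Z: go to q_3, push YZ → (q_3, aaaaa, YZ)
  read a, top Y: go to q_0, push ε → (q_0, aaaa, Z)
  read a, top Z: go to q_3, push YZ → (q_3, aaa, YZ)
  read a, top Y: go to q_0, push ε → (q_0, aa, Z)
  read a, top Z: go to q_3, push YZ → (q_3, a, YZ)
  read a, top Y: go to q_0, push ε → (q_0, ε, Z)
All input consumed in state q_0 with stack Z.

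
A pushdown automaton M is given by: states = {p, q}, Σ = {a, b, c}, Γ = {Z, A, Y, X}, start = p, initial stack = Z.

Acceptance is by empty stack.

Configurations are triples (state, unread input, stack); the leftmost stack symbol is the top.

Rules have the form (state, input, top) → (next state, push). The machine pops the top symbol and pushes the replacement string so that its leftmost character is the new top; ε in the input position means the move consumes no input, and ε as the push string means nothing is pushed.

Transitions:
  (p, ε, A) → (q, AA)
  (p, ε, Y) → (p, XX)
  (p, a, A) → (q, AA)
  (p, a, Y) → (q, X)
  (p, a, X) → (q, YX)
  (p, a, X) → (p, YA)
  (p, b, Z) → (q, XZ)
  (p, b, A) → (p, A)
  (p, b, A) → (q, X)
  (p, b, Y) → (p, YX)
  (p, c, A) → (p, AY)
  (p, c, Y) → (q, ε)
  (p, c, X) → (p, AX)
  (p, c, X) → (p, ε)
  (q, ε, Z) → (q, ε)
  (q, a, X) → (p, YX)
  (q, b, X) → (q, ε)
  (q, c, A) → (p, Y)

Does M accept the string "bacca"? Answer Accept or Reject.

Reject

No computation consumes all input and empties the stack.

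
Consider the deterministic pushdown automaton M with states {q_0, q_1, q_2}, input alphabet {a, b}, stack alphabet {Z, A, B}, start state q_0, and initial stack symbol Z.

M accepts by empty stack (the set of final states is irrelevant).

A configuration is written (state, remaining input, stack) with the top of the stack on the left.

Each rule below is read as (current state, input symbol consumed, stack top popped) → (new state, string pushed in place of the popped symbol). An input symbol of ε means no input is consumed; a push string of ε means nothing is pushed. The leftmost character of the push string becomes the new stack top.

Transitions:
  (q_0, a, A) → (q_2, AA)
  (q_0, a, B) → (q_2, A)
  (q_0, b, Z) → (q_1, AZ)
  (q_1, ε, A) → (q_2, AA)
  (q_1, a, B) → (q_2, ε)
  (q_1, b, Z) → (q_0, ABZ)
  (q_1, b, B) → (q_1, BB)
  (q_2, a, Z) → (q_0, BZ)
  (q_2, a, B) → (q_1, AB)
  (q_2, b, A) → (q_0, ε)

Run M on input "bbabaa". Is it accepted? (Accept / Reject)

Reject

(q_0, bbabaa, Z)
  read b, top Z: go to q_1, push AZ → (q_1, babaa, AZ)
  ε-move, top A: go to q_2, push AA → (q_2, babaa, AAZ)
  read b, top A: go to q_0, push ε → (q_0, abaa, AZ)
  read a, top A: go to q_2, push AA → (q_2, baa, AAZ)
  read b, top A: go to q_0, push ε → (q_0, aa, AZ)
  read a, top A: go to q_2, push AA → (q_2, a, AAZ)
No transition applies at (q_2, a, AAZ); input not fully consumed.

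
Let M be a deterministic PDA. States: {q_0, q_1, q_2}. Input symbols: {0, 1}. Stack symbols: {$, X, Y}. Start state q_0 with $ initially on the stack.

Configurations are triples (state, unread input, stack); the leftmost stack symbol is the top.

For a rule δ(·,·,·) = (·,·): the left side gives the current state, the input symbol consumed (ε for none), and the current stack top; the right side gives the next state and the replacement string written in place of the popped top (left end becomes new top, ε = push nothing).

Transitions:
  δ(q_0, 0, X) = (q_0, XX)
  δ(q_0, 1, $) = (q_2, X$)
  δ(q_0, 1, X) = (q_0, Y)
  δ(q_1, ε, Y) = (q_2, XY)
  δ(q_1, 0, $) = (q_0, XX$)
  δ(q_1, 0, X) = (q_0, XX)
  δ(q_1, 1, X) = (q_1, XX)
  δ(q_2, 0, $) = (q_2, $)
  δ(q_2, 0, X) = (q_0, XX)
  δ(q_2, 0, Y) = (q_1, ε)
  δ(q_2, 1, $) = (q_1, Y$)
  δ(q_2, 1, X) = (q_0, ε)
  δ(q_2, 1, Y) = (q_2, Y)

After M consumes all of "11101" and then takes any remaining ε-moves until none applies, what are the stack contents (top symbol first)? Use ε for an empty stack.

(q_0, 11101, $)
  read 1, top $: go to q_2, push X$ → (q_2, 1101, X$)
  read 1, top X: go to q_0, push ε → (q_0, 101, $)
  read 1, top $: go to q_2, push X$ → (q_2, 01, X$)
  read 0, top X: go to q_0, push XX → (q_0, 1, XX$)
  read 1, top X: go to q_0, push Y → (q_0, ε, YX$)
All input consumed in state q_0 with stack YX$.

YX$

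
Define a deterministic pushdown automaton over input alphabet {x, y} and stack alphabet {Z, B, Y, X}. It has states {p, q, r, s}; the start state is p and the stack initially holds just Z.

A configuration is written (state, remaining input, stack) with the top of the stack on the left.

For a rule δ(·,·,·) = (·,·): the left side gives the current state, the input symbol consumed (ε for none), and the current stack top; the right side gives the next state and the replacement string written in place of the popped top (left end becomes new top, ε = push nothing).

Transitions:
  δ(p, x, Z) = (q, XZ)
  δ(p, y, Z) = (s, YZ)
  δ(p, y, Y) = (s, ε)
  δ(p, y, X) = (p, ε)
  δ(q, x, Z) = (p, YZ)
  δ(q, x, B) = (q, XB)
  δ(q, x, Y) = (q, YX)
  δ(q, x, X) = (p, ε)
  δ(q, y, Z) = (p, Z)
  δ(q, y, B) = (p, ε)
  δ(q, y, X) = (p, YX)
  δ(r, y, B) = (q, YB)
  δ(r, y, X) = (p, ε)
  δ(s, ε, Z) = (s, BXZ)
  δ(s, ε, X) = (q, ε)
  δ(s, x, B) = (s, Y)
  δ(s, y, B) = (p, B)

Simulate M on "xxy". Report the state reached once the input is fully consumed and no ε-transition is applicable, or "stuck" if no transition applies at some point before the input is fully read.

s

(p, xxy, Z)
  read x, top Z: go to q, push XZ → (q, xy, XZ)
  read x, top X: go to p, push ε → (p, y, Z)
  read y, top Z: go to s, push YZ → (s, ε, YZ)
All input consumed; M is in state s.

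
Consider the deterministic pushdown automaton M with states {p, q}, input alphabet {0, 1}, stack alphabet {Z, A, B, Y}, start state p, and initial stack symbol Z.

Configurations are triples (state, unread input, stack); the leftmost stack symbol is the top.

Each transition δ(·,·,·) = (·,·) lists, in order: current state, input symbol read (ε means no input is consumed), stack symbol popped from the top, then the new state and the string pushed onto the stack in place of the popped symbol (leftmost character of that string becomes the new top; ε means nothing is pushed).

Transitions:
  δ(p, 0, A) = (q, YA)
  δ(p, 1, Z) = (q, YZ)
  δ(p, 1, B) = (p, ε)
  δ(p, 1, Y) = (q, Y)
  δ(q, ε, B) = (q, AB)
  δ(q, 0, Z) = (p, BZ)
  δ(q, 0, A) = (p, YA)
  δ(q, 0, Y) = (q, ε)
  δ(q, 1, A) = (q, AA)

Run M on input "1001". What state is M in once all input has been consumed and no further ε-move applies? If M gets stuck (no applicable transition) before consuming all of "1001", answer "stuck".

p

(p, 1001, Z) ⊢ (q, 001, YZ) ⊢ (q, 01, Z) ⊢ (p, 1, BZ) ⊢ (p, ε, Z)
All input consumed; M is in state p.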